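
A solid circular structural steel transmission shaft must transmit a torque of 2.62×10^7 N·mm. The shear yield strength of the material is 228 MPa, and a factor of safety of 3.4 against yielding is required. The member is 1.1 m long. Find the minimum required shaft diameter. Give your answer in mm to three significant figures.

Allowable shear stress τ_allow = 228/3.4 = 67.06 MPa.
For a solid shaft τ = 16T/(πd³), so d³ = 16T/(π τ_allow) = 16×2.6200×10^7/(π×67.06) = 1.990×10^6 mm³.
d = (1.990×10^6)^(1/3) = 125.8 mm.

d = 126 mm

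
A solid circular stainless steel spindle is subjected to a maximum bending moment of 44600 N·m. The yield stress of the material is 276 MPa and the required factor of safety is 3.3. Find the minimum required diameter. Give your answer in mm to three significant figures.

d = 176 mm

σ_allow = 276/3.3 = 83.64 MPa.
For a solid circular section σ = 32M/(πd³), so d³ = 32M/(π σ_allow) = 32×4.4600×10^7/(π×83.64) = 5.432×10^6 mm³.
d = 175.8 mm.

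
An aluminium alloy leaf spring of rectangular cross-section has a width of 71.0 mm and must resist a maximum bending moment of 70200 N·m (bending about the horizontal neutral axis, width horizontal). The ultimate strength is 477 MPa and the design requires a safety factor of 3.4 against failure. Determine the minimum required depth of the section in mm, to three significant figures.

h = 206 mm

σ_allow = 477/3.4 = 140.3 MPa.
For a rectangular section σ = 6M/(bh²), so h² = 6M/(b σ_allow) = 6×7.0200×10^7/(71.0×140.3) = 42290 mm².
h = 205.6 mm.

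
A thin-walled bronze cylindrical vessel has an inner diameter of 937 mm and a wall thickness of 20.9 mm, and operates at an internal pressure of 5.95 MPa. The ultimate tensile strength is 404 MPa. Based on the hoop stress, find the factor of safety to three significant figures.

n = 3.03

σ_h = pD/(2t) = 5.95×937/(2×20.9) = 133.4 MPa.
n = 404/133.4 = 3.029.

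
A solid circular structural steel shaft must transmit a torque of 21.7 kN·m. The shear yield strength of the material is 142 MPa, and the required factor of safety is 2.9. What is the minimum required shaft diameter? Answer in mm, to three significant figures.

Allowable shear stress τ_allow = 142/2.9 = 48.97 MPa.
For a solid shaft τ = 16T/(πd³), so d³ = 16T/(π τ_allow) = 16×2.1700×10^7/(π×48.97) = 2.257×10^6 mm³.
d = (2.257×10^6)^(1/3) = 131.2 mm.

d = 131 mm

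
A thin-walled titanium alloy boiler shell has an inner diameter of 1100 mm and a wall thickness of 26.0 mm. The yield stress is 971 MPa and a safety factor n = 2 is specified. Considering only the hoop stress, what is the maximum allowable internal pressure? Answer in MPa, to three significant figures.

σ_allow = 971/2 = 485.5 MPa.
σ_h = pD/(2t) → p_allow = 2σ_allow t/D = 2×485.5×26.0/1100 = 22.95 MPa.

p_allow = 23.0 MPa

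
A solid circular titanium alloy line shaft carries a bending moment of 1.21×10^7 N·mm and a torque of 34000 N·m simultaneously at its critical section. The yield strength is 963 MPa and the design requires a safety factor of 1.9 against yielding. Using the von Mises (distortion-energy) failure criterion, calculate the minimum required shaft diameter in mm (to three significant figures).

d = 86.2 mm

σ_allow = σ_y/n = 963/1.9 = 506.8 MPa.
For a solid shaft σ_b = 32M/(πd³) and τ = 16T/(πd³), so the von Mises stress is σ' = (16/πd³)·√(4M²+3T²).
√(4M²+3T²) = √(4×(1.210×10^7)² + 3×(3.400×10^7)²) = 6.367×10^7 N·mm.
d³ = 16×6.367×10^7/(π×506.8) = 639800 mm³.
d = 86.17 mm.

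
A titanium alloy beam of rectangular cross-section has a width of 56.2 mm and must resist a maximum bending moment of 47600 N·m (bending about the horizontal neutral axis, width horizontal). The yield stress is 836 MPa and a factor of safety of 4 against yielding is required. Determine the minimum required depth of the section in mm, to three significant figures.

h = 156 mm

σ_allow = 836/4 = 209.0 MPa.
For a rectangular section σ = 6M/(bh²), so h² = 6M/(b σ_allow) = 6×4.7600×10^7/(56.2×209.0) = 24320 mm².
h = 155.9 mm.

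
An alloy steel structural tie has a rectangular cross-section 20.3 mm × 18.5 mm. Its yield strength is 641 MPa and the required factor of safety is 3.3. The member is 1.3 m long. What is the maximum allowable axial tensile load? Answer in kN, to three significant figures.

σ_allow = 641/3.3 = 194.2 MPa.
A = 20.3×18.5 = 375.6 mm².
F_allow = σ_allow × A = 194.2×375.6 = 72950 N.

F_allow = 72.9 kN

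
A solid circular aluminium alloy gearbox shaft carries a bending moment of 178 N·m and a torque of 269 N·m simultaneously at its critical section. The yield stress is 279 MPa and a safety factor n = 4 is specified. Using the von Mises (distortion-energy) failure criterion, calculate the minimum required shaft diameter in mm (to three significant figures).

d = 35.0 mm

σ_allow = σ_y/n = 279/4 = 69.75 MPa.
For a solid shaft σ_b = 32M/(πd³) and τ = 16T/(πd³), so the von Mises stress is σ' = (16/πd³)·√(4M²+3T²).
√(4M²+3T²) = √(4×(178000)² + 3×(269000)²) = 586400 N·mm.
d³ = 16×586400/(π×69.75) = 42810 mm³.
d = 34.98 mm.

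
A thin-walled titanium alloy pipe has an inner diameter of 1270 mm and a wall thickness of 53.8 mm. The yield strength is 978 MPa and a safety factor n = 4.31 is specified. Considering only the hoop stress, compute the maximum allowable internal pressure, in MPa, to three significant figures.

σ_allow = 978/4.31 = 226.9 MPa.
σ_h = pD/(2t) → p_allow = 2σ_allow t/D = 2×226.9×53.8/1270 = 19.23 MPa.

p_allow = 19.2 MPa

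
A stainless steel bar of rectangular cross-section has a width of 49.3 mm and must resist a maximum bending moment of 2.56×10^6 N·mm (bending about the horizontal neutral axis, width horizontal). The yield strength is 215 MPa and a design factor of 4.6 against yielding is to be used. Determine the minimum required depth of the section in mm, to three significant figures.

h = 81.6 mm

σ_allow = 215/4.6 = 46.74 MPa.
For a rectangular section σ = 6M/(bh²), so h² = 6M/(b σ_allow) = 6×2560000/(49.3×46.74) = 6666 mm².
h = 81.65 mm.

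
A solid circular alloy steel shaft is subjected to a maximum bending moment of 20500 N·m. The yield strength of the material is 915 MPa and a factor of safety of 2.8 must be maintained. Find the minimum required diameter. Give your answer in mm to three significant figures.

σ_allow = 915/2.8 = 326.8 MPa.
For a solid circular section σ = 32M/(πd³), so d³ = 32M/(π σ_allow) = 32×2.0500×10^7/(π×326.8) = 639000 mm³.
d = 86.13 mm.

d = 86.1 mm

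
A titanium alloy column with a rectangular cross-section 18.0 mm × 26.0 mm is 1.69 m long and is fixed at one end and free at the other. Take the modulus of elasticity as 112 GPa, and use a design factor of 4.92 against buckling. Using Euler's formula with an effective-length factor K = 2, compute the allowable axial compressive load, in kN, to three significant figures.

Buckling occurs about the weak axis: I_min = h·b³/12 = 26.0×18.0³/12 = 12640 mm⁴ (b = 18.0 mm is the smaller dimension).
Effective length L_e = KL = 2×1.69 m = 3380 mm.
Euler critical load P_cr = π²EI/L_e² = π²×112000×12640/3380² = 1223 N.
P_allow = P_cr/n = 1223/4.92 = 248.5 N.

P_allow = 0.249 kN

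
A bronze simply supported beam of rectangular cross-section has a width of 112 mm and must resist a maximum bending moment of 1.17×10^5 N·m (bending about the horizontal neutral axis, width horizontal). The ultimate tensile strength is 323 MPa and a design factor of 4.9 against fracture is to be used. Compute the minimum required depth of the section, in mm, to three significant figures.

σ_allow = 323/4.9 = 65.92 MPa.
For a rectangular section σ = 6M/(bh²), so h² = 6M/(b σ_allow) = 6×1.1700×10^8/(112×65.92) = 95090 mm².
h = 308.4 mm.

h = 308 mm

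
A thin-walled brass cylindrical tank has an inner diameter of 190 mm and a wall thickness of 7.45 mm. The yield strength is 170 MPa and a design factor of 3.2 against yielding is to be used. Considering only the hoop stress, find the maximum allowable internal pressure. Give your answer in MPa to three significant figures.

p_allow = 4.17 MPa

σ_allow = 170/3.2 = 53.12 MPa.
σ_h = pD/(2t) → p_allow = 2σ_allow t/D = 2×53.12×7.45/190 = 4.166 MPa.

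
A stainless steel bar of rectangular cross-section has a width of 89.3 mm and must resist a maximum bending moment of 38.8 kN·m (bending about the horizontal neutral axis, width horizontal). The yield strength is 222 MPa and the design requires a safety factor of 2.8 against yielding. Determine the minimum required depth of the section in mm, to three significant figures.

h = 181 mm

σ_allow = 222/2.8 = 79.29 MPa.
For a rectangular section σ = 6M/(bh²), so h² = 6M/(b σ_allow) = 6×3.8800×10^7/(89.3×79.29) = 32880 mm².
h = 181.3 mm.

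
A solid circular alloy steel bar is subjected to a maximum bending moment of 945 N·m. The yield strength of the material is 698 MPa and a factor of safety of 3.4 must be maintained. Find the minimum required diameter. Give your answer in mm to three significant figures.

d = 36.1 mm

σ_allow = 698/3.4 = 205.3 MPa.
For a solid circular section σ = 32M/(πd³), so d³ = 32M/(π σ_allow) = 32×945000/(π×205.3) = 46890 mm³.
d = 36.06 mm.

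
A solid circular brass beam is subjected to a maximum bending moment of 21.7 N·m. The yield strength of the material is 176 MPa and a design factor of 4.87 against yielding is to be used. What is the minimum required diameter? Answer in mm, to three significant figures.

σ_allow = 176/4.87 = 36.14 MPa.
For a solid circular section σ = 32M/(πd³), so d³ = 32M/(π σ_allow) = 32×21700/(π×36.14) = 6116 mm³.
d = 18.29 mm.

d = 18.3 mm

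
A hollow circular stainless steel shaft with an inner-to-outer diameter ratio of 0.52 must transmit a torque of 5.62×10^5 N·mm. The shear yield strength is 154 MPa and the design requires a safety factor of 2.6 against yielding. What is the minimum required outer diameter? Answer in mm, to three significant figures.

τ_allow = 154/2.6 = 59.23 MPa.
For a hollow shaft τ = 16T/[πd_o³(1−k⁴)] with k = 0.52, so 1−k⁴ = 0.9269.
d_o³ = 16T/[π τ_allow (1−k⁴)] = 16×562000/(π×59.23×0.9269) = 52140 mm³.
d_o = 37.36 mm.

d_o = 37.4 mm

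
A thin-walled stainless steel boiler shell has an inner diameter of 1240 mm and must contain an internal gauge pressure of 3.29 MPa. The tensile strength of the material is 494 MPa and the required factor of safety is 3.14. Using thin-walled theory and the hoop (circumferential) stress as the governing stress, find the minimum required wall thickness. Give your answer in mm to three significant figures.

t = 13.0 mm

σ_allow = 494/3.14 = 157.3 MPa.
Hoop stress σ_h = pD/(2t), so t = pD/(2σ_allow) = 3.29×1240/(2×157.3) = 12.97 mm.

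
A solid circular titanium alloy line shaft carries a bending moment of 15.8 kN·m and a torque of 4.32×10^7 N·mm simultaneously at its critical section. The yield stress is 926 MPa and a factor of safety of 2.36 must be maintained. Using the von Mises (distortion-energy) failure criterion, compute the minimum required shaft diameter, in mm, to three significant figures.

d = 102 mm

σ_allow = σ_y/n = 926/2.36 = 392.4 MPa.
For a solid shaft σ_b = 32M/(πd³) and τ = 16T/(πd³), so the von Mises stress is σ' = (16/πd³)·√(4M²+3T²).
√(4M²+3T²) = √(4×(1.580×10^7)² + 3×(4.320×10^7)²) = 8.122×10^7 N·mm.
d³ = 16×8.122×10^7/(π×392.4) = 1.054×10^6 mm³.
d = 101.8 mm.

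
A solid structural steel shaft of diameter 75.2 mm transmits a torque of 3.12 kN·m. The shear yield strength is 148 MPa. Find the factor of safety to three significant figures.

n = 3.96

τ = 16T/(πd³) = 16×3120000/(π×75.2³) = 37.37 MPa.
n = τ_limit/τ = 148/37.37 = 3.961.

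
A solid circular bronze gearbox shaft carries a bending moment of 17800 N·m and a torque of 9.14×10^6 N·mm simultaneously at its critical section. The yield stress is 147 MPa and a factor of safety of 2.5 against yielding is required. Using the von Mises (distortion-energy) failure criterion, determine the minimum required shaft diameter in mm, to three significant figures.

σ_allow = σ_y/n = 147/2.5 = 58.80 MPa.
For a solid shaft σ_b = 32M/(πd³) and τ = 16T/(πd³), so the von Mises stress is σ' = (16/πd³)·√(4M²+3T²).
√(4M²+3T²) = √(4×(1.780×10^7)² + 3×(9.140×10^6)²) = 3.896×10^7 N·mm.
d³ = 16×3.896×10^7/(π×58.80) = 3.375×10^6 mm³.
d = 150.0 mm.

d = 150 mm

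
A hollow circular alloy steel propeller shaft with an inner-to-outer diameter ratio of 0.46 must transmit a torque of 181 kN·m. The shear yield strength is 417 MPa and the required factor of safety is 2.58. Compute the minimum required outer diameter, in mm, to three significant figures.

d_o = 181 mm

τ_allow = 417/2.58 = 161.6 MPa.
For a hollow shaft τ = 16T/[πd_o³(1−k⁴)] with k = 0.46, so 1−k⁴ = 0.9552.
d_o³ = 16T/[π τ_allow (1−k⁴)] = 16×1.8100×10^8/(π×161.6×0.9552) = 5.971×10^6 mm³.
d_o = 181.4 mm.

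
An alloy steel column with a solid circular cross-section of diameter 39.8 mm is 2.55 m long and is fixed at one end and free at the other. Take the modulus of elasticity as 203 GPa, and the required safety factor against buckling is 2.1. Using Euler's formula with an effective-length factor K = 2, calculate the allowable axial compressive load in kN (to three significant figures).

P_allow = 4.52 kN

I = πd⁴/64 = π×39.8⁴/64 = 123200 mm⁴.
Effective length L_e = KL = 2×2.55 m = 5100 mm.
Euler critical load P_cr = π²EI/L_e² = π²×203000×123200/5100² = 9488 N.
P_allow = P_cr/n = 9488/2.1 = 4518 N.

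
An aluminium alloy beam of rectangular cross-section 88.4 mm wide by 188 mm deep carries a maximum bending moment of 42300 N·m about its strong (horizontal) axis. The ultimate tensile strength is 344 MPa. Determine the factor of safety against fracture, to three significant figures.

n = 4.23

Section modulus S = bh²/6 = 88.4×188²/6 = 520700 mm³.
σ = M/S = 4.2300×10^7/520700 = 81.23 MPa.
n = 344/81.23 = 4.235.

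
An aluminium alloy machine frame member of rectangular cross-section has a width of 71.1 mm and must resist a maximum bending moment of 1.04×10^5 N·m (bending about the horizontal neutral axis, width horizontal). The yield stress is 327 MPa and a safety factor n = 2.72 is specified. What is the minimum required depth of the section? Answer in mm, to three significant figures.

h = 270 mm

σ_allow = 327/2.72 = 120.2 MPa.
For a rectangular section σ = 6M/(bh²), so h² = 6M/(b σ_allow) = 6×1.0400×10^8/(71.1×120.2) = 73000 mm².
h = 270.2 mm.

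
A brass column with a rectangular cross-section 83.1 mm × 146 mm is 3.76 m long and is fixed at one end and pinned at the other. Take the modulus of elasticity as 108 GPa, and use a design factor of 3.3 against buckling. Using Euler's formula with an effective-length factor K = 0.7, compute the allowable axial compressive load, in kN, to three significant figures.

Buckling occurs about the weak axis: I_min = h·b³/12 = 146×83.1³/12 = 6.982×10^6 mm⁴ (b = 83.1 mm is the smaller dimension).
Effective length L_e = KL = 0.7×3.76 m = 2632 mm.
Euler critical load P_cr = π²EI/L_e² = π²×108000×6.982×10^6/2632² = 1.074×10^6 N.
P_allow = P_cr/n = 1.074×10^6/3.3 = 325500 N.

P_allow = 326 kN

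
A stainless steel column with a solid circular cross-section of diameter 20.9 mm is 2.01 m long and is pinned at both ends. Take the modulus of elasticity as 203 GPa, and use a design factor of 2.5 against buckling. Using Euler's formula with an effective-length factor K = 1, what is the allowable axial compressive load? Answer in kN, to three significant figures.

P_allow = 1.86 kN

I = πd⁴/64 = π×20.9⁴/64 = 9366 mm⁴.
Effective length L_e = KL = 1×2.01 m = 2010 mm.
Euler critical load P_cr = π²EI/L_e² = π²×203000×9366/2010² = 4645 N.
P_allow = P_cr/n = 4645/2.5 = 1858 N.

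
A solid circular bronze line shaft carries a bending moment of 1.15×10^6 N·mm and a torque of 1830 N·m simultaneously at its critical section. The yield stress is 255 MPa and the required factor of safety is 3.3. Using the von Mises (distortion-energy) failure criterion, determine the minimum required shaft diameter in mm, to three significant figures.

σ_allow = σ_y/n = 255/3.3 = 77.27 MPa.
For a solid shaft σ_b = 32M/(πd³) and τ = 16T/(πd³), so the von Mises stress is σ' = (16/πd³)·√(4M²+3T²).
√(4M²+3T²) = √(4×(1.150×10^6)² + 3×(1.830×10^6)²) = 3.916×10^6 N·mm.
d³ = 16×3.916×10^6/(π×77.27) = 258100 mm³.
d = 63.67 mm.

d = 63.7 mm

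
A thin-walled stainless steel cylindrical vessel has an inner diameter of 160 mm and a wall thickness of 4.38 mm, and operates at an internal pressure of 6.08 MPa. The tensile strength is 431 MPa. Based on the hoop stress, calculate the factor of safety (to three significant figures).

σ_h = pD/(2t) = 6.08×160/(2×4.38) = 111.1 MPa.
n = 431/111.1 = 3.881.

n = 3.88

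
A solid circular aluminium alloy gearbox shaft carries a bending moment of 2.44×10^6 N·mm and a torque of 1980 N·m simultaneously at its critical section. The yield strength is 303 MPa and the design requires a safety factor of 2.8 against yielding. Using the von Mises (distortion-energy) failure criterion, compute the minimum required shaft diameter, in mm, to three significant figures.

σ_allow = σ_y/n = 303/2.8 = 108.2 MPa.
For a solid shaft σ_b = 32M/(πd³) and τ = 16T/(πd³), so the von Mises stress is σ' = (16/πd³)·√(4M²+3T²).
√(4M²+3T²) = √(4×(2.440×10^6)² + 3×(1.980×10^6)²) = 5.965×10^6 N·mm.
d³ = 16×5.965×10^6/(π×108.2) = 280700 mm³.
d = 65.48 mm.

d = 65.5 mm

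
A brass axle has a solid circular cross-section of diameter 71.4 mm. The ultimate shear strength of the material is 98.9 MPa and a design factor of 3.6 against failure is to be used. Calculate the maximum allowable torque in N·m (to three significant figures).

τ_allow = 98.9/3.6 = 27.47 MPa.
For a solid shaft T_allow = τ_allow·πd³/16; πd³/16 = π×71.4³/16 = 71470 mm³.
T_allow = 27.47×71470 = 1.963×10^6 N·mm = 1963 N·m.

T_allow = 1960 N·m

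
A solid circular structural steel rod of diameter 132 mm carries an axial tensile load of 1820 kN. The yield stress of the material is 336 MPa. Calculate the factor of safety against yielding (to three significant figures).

A = πd²/4 = 13680 mm².
σ = F/A = 1820000/13680 = 133.0 MPa.
n = 336/133.0 = 2.526.

n = 2.53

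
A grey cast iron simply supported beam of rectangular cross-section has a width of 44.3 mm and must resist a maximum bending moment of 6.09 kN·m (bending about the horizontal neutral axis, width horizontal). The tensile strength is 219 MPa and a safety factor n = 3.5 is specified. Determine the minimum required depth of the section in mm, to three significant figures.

σ_allow = 219/3.5 = 62.57 MPa.
For a rectangular section σ = 6M/(bh²), so h² = 6M/(b σ_allow) = 6×6090000/(44.3×62.57) = 13180 mm².
h = 114.8 mm.

h = 115 mm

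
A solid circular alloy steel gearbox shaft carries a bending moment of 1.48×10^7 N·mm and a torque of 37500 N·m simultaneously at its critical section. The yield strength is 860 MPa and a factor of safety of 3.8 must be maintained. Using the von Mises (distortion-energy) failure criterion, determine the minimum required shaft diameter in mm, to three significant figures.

d = 117 mm

σ_allow = σ_y/n = 860/3.8 = 226.3 MPa.
For a solid shaft σ_b = 32M/(πd³) and τ = 16T/(πd³), so the von Mises stress is σ' = (16/πd³)·√(4M²+3T²).
√(4M²+3T²) = √(4×(1.480×10^7)² + 3×(3.750×10^7)²) = 7.138×10^7 N·mm.
d³ = 16×7.138×10^7/(π×226.3) = 1.606×10^6 mm³.
d = 117.1 mm.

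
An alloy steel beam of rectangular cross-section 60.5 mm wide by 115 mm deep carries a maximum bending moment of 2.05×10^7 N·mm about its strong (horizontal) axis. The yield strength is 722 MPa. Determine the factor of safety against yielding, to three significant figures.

n = 4.70

Section modulus S = bh²/6 = 60.5×115²/6 = 133400 mm³.
σ = M/S = 2.0500×10^7/133400 = 153.7 MPa.
n = 722/153.7 = 4.697.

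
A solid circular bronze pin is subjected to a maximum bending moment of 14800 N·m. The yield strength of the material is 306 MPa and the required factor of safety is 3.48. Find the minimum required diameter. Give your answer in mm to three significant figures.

σ_allow = 306/3.48 = 87.93 MPa.
For a solid circular section σ = 32M/(πd³), so d³ = 32M/(π σ_allow) = 32×1.4800×10^7/(π×87.93) = 1.714×10^6 mm³.
d = 119.7 mm.

d = 120 mm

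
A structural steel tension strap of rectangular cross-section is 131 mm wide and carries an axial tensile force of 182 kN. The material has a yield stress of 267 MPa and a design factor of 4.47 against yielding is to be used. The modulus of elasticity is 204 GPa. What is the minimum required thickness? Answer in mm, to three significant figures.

σ_allow = 267/4.47 = 59.73 MPa.
Required area A = F/σ_allow = 182000/59.73 = 3047 mm².
t = A/w = 3047/131 = 23.26 mm.

t = 23.3 mm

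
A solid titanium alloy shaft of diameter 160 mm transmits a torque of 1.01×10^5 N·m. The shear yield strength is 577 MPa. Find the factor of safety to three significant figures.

τ = 16T/(πd³) = 16×1.0100×10^8/(π×160³) = 125.6 MPa.
n = τ_limit/τ = 577/125.6 = 4.595.

n = 4.59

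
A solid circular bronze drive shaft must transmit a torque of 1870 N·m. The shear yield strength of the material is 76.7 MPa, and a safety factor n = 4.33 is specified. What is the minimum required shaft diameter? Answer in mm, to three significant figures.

Allowable shear stress τ_allow = 76.7/4.33 = 17.71 MPa.
For a solid shaft τ = 16T/(πd³), so d³ = 16T/(π τ_allow) = 16×1870000/(π×17.71) = 537700 mm³.
d = (537700)^(1/3) = 81.31 mm.

d = 81.3 mm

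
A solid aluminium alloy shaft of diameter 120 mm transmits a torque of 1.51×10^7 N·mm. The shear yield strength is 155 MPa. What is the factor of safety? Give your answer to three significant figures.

τ = 16T/(πd³) = 16×1.5100×10^7/(π×120³) = 44.50 MPa.
n = τ_limit/τ = 155/44.50 = 3.483.

n = 3.48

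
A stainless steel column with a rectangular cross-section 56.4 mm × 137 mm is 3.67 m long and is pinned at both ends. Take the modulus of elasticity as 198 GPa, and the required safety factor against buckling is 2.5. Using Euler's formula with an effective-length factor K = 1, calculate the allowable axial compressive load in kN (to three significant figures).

Buckling occurs about the weak axis: I_min = h·b³/12 = 137×56.4³/12 = 2.048×10^6 mm⁴ (b = 56.4 mm is the smaller dimension).
Effective length L_e = KL = 1×3.67 m = 3670 mm.
Euler critical load P_cr = π²EI/L_e² = π²×198000×2.048×10^6/3670² = 297200 N.
P_allow = P_cr/n = 297200/2.5 = 118900 N.

P_allow = 119 kN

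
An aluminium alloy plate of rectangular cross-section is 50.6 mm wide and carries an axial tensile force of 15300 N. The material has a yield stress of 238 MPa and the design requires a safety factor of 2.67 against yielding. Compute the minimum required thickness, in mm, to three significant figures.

σ_allow = 238/2.67 = 89.14 MPa.
Required area A = F/σ_allow = 15300/89.14 = 171.6 mm².
t = A/w = 171.6/50.6 = 3.392 mm.

t = 3.39 mm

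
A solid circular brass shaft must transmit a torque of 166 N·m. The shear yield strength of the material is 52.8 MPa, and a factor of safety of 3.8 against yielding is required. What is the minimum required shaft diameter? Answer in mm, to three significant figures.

Allowable shear stress τ_allow = 52.8/3.8 = 13.89 MPa.
For a solid shaft τ = 16T/(πd³), so d³ = 16T/(π τ_allow) = 16×166000/(π×13.89) = 60850 mm³.
d = (60850)^(1/3) = 39.33 mm.

d = 39.3 mm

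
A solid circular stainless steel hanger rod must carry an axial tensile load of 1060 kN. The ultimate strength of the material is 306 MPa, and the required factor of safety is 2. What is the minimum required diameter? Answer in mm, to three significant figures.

d = 93.9 mm

Allowable stress σ_allow = 306/2 = 153.0 MPa.
Required area A = F/σ_allow = 1060000/153.0 = 6928 mm².
A = πd²/4 → d = √(4A/π) = 93.92 mm.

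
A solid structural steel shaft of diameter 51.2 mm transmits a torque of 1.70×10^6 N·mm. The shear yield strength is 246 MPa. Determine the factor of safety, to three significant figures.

n = 3.81

τ = 16T/(πd³) = 16×1700000/(π×51.2³) = 64.51 MPa.
n = τ_limit/τ = 246/64.51 = 3.814.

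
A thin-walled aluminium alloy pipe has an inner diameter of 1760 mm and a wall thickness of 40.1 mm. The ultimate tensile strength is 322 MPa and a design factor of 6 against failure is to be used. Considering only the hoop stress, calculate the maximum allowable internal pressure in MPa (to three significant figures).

p_allow = 2.45 MPa

σ_allow = 322/6 = 53.67 MPa.
σ_h = pD/(2t) → p_allow = 2σ_allow t/D = 2×53.67×40.1/1760 = 2.445 MPa.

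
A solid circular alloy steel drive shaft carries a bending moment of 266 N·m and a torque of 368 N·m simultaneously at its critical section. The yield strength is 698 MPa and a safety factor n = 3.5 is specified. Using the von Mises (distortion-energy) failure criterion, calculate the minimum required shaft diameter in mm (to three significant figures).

d = 27.7 mm

σ_allow = σ_y/n = 698/3.5 = 199.4 MPa.
For a solid shaft σ_b = 32M/(πd³) and τ = 16T/(πd³), so the von Mises stress is σ' = (16/πd³)·√(4M²+3T²).
√(4M²+3T²) = √(4×(266000)² + 3×(368000)²) = 830200 N·mm.
d³ = 16×830200/(π×199.4) = 21200 mm³.
d = 27.68 mm.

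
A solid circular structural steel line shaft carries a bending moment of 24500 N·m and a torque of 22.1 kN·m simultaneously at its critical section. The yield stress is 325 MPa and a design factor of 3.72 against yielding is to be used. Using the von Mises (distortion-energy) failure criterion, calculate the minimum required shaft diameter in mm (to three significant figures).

d = 154 mm

σ_allow = σ_y/n = 325/3.72 = 87.37 MPa.
For a solid shaft σ_b = 32M/(πd³) and τ = 16T/(πd³), so the von Mises stress is σ' = (16/πd³)·√(4M²+3T²).
√(4M²+3T²) = √(4×(2.450×10^7)² + 3×(2.210×10^7)²) = 6.218×10^7 N·mm.
d³ = 16×6.218×10^7/(π×87.37) = 3.625×10^6 mm³.
d = 153.6 mm.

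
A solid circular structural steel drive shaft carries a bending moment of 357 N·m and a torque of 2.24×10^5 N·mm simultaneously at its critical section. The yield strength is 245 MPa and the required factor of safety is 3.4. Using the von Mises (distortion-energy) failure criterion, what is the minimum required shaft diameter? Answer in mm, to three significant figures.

σ_allow = σ_y/n = 245/3.4 = 72.06 MPa.
For a solid shaft σ_b = 32M/(πd³) and τ = 16T/(πd³), so the von Mises stress is σ' = (16/πd³)·√(4M²+3T²).
√(4M²+3T²) = √(4×(357000)² + 3×(224000)²) = 812600 N·mm.
d³ = 16×812600/(π×72.06) = 57430 mm³.
d = 38.58 mm.

d = 38.6 mm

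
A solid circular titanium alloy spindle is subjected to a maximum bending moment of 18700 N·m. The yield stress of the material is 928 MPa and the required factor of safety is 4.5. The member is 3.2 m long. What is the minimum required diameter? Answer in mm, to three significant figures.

d = 97.4 mm

σ_allow = 928/4.5 = 206.2 MPa.
For a solid circular section σ = 32M/(πd³), so d³ = 32M/(π σ_allow) = 32×1.8700×10^7/(π×206.2) = 923600 mm³.
d = 97.39 mm.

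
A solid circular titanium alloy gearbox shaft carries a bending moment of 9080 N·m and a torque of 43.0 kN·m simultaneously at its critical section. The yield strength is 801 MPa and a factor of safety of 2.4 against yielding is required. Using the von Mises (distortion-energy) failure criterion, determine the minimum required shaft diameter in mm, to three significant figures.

d = 105 mm

σ_allow = σ_y/n = 801/2.4 = 333.8 MPa.
For a solid shaft σ_b = 32M/(πd³) and τ = 16T/(πd³), so the von Mises stress is σ' = (16/πd³)·√(4M²+3T²).
√(4M²+3T²) = √(4×(9.080×10^6)² + 3×(4.300×10^7)²) = 7.666×10^7 N·mm.
d³ = 16×7.666×10^7/(π×333.8) = 1.170×10^6 mm³.
d = 105.4 mm.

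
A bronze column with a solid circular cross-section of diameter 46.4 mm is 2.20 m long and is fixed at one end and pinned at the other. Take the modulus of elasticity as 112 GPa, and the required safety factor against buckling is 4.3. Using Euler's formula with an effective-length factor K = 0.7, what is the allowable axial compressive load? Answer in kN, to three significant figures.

P_allow = 24.7 kN

I = πd⁴/64 = π×46.4⁴/64 = 227500 mm⁴.
Effective length L_e = KL = 0.7×2.20 m = 1540 mm.
Euler critical load P_cr = π²EI/L_e² = π²×112000×227500/1540² = 106100 N.
P_allow = P_cr/n = 106100/4.3 = 24660 N.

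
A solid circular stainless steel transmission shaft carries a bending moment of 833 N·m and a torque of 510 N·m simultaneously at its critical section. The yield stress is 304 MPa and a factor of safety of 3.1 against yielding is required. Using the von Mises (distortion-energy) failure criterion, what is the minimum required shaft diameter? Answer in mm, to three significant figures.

σ_allow = σ_y/n = 304/3.1 = 98.06 MPa.
For a solid shaft σ_b = 32M/(πd³) and τ = 16T/(πd³), so the von Mises stress is σ' = (16/πd³)·√(4M²+3T²).
√(4M²+3T²) = √(4×(833000)² + 3×(510000)²) = 1.886×10^6 N·mm.
d³ = 16×1.886×10^6/(π×98.06) = 97930 mm³.
d = 46.09 mm.

d = 46.1 mm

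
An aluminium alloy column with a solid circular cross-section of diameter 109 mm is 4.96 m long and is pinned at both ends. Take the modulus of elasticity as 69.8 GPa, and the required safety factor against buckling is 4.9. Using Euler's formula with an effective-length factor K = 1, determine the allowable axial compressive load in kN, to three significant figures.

I = πd⁴/64 = π×109⁴/64 = 6.929×10^6 mm⁴.
Effective length L_e = KL = 1×4.96 m = 4960 mm.
Euler critical load P_cr = π²EI/L_e² = π²×69800×6.929×10^6/4960² = 194000 N.
P_allow = P_cr/n = 194000/4.9 = 39600 N.

P_allow = 39.6 kN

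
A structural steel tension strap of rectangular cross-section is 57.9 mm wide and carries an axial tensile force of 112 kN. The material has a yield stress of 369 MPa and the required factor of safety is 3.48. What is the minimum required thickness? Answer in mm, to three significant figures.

σ_allow = 369/3.48 = 106.0 MPa.
Required area A = F/σ_allow = 112000/106.0 = 1056 mm².
t = A/w = 1056/57.9 = 18.24 mm.

t = 18.2 mm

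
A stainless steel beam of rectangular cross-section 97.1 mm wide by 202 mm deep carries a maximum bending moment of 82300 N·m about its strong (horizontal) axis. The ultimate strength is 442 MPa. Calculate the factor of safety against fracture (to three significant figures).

Section modulus S = bh²/6 = 97.1×202²/6 = 660300 mm³.
σ = M/S = 8.2300×10^7/660300 = 124.6 MPa.
n = 442/124.6 = 3.546.

n = 3.55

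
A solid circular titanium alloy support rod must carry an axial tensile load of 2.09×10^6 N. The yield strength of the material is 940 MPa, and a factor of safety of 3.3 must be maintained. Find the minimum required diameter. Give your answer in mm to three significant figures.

Allowable stress σ_allow = 940/3.3 = 284.8 MPa.
Required area A = F/σ_allow = 2090000/284.8 = 7337 mm².
A = πd²/4 → d = √(4A/π) = 96.65 mm.

d = 96.7 mm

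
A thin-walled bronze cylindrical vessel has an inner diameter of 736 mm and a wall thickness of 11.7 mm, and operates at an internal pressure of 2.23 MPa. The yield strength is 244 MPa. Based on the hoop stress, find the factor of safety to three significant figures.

n = 3.48

σ_h = pD/(2t) = 2.23×736/(2×11.7) = 70.14 MPa.
n = 244/70.14 = 3.479.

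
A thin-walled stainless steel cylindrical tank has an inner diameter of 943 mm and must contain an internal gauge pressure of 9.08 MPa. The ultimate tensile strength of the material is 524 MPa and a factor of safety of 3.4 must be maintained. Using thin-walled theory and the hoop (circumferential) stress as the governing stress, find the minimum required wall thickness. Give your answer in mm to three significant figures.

t = 27.8 mm

σ_allow = 524/3.4 = 154.1 MPa.
Hoop stress σ_h = pD/(2t), so t = pD/(2σ_allow) = 9.08×943/(2×154.1) = 27.78 mm.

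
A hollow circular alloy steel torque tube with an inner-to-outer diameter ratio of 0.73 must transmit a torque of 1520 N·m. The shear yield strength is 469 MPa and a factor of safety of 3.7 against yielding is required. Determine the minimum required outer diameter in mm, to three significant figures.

τ_allow = 469/3.7 = 126.8 MPa.
For a hollow shaft τ = 16T/[πd_o³(1−k⁴)] with k = 0.73, so 1−k⁴ = 0.7160.
d_o³ = 16T/[π τ_allow (1−k⁴)] = 16×1520000/(π×126.8×0.7160) = 85290 mm³.
d_o = 44.02 mm.

d_o = 44.0 mm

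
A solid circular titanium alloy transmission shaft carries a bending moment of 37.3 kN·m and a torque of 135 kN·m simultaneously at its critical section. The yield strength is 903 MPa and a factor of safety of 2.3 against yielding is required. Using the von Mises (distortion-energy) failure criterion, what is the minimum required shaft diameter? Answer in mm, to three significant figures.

d = 147 mm

σ_allow = σ_y/n = 903/2.3 = 392.6 MPa.
For a solid shaft σ_b = 32M/(πd³) and τ = 16T/(πd³), so the von Mises stress is σ' = (16/πd³)·√(4M²+3T²).
√(4M²+3T²) = √(4×(3.730×10^7)² + 3×(1.350×10^8)²) = 2.454×10^8 N·mm.
d³ = 16×2.454×10^8/(π×392.6) = 3.184×10^6 mm³.
d = 147.1 mm.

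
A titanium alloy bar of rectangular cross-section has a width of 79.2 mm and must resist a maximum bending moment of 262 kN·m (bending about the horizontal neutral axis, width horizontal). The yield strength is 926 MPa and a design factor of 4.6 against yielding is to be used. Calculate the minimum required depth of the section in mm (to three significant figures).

σ_allow = 926/4.6 = 201.3 MPa.
For a rectangular section σ = 6M/(bh²), so h² = 6M/(b σ_allow) = 6×2.6200×10^8/(79.2×201.3) = 98600 mm².
h = 314.0 mm.

h = 314 mm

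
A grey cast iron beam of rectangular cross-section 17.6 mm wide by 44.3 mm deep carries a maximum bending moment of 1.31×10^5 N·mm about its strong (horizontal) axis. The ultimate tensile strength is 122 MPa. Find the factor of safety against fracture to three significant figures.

Section modulus S = bh²/6 = 17.6×44.3²/6 = 5757 mm³.
σ = M/S = 131000/5757 = 22.76 MPa.
n = 122/22.76 = 5.361.

n = 5.36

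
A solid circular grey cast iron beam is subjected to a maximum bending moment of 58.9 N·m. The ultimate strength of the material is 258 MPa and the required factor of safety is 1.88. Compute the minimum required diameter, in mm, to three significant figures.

d = 16.4 mm

σ_allow = 258/1.88 = 137.2 MPa.
For a solid circular section σ = 32M/(πd³), so d³ = 32M/(π σ_allow) = 32×58900/(π×137.2) = 4372 mm³.
d = 16.35 mm.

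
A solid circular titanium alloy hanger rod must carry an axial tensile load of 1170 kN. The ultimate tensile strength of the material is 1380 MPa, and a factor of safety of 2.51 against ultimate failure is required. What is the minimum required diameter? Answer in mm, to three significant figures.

d = 52.1 mm

Allowable stress σ_allow = 1380/2.51 = 549.8 MPa.
Required area A = F/σ_allow = 1170000/549.8 = 2128 mm².
A = πd²/4 → d = √(4A/π) = 52.05 mm.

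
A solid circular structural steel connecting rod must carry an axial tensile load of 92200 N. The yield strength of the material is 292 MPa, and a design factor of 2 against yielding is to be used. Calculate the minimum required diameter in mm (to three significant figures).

Allowable stress σ_allow = 292/2 = 146.0 MPa.
Required area A = F/σ_allow = 92200/146.0 = 631.5 mm².
A = πd²/4 → d = √(4A/π) = 28.36 mm.

d = 28.4 mm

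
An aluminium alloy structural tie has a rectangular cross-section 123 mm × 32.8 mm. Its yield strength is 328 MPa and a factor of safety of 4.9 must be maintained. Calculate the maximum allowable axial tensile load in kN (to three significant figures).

σ_allow = 328/4.9 = 66.94 MPa.
A = 123×32.8 = 4034 mm².
F_allow = σ_allow × A = 66.94×4034 = 270100 N.

F_allow = 270 kN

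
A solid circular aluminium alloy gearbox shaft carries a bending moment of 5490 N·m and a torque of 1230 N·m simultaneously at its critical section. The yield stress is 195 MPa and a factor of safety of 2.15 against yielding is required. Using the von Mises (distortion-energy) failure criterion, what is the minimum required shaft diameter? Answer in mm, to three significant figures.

σ_allow = σ_y/n = 195/2.15 = 90.70 MPa.
For a solid shaft σ_b = 32M/(πd³) and τ = 16T/(πd³), so the von Mises stress is σ' = (16/πd³)·√(4M²+3T²).
√(4M²+3T²) = √(4×(5.490×10^6)² + 3×(1.230×10^6)²) = 1.118×10^7 N·mm.
d³ = 16×1.118×10^7/(π×90.70) = 628100 mm³.
d = 85.64 mm.

d = 85.6 mm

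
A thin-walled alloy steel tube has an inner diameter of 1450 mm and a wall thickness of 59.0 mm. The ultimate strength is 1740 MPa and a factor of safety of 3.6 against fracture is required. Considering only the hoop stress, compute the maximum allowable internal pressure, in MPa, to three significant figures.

σ_allow = 1740/3.6 = 483.3 MPa.
σ_h = pD/(2t) → p_allow = 2σ_allow t/D = 2×483.3×59.0/1450 = 39.33 MPa.

p_allow = 39.3 MPa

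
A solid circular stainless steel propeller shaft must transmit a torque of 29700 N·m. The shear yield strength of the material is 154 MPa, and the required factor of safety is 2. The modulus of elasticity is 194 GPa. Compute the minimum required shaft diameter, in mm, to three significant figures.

d = 125 mm

Allowable shear stress τ_allow = 154/2 = 77.00 MPa.
For a solid shaft τ = 16T/(πd³), so d³ = 16T/(π τ_allow) = 16×2.9700×10^7/(π×77.00) = 1.964×10^6 mm³.
d = (1.964×10^6)^(1/3) = 125.2 mm.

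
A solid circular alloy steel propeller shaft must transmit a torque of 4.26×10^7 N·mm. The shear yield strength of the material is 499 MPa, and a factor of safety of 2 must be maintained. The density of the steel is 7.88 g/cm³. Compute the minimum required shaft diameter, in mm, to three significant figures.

Allowable shear stress τ_allow = 499/2 = 249.5 MPa.
For a solid shaft τ = 16T/(πd³), so d³ = 16T/(π τ_allow) = 16×4.2600×10^7/(π×249.5) = 869600 mm³.
d = (869600)^(1/3) = 95.45 mm.

d = 95.4 mm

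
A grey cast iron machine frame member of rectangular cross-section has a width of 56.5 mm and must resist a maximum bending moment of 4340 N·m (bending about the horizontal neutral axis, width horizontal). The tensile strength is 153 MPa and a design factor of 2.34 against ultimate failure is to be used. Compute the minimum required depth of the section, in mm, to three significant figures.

σ_allow = 153/2.34 = 65.38 MPa.
For a rectangular section σ = 6M/(bh²), so h² = 6M/(b σ_allow) = 6×4340000/(56.5×65.38) = 7049 mm².
h = 83.96 mm.

h = 84.0 mm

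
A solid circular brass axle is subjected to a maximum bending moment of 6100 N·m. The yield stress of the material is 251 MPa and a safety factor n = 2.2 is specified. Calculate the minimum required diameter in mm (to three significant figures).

σ_allow = 251/2.2 = 114.1 MPa.
For a solid circular section σ = 32M/(πd³), so d³ = 32M/(π σ_allow) = 32×6100000/(π×114.1) = 544600 mm³.
d = 81.66 mm.

d = 81.7 mm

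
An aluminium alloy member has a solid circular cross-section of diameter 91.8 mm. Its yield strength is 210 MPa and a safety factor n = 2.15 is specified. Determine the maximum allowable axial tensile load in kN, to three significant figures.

σ_allow = 210/2.15 = 97.67 MPa.
A = πd²/4 = π×91.8²/4 = 6619 mm².
F_allow = σ_allow × A = 97.67×6619 = 646500 N.

F_allow = 646 kN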